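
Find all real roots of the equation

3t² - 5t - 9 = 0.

t = -1.0888 or t = 2.7554

Discriminant: (-5)² − 4·3·(-9) = 133.
Quadratic formula: t = (5 ± √133) / 6.
So t = 5/6 + √(133)/6 ≈ 2.7554 or t = 5/6 - √(133)/6 ≈ -1.0888.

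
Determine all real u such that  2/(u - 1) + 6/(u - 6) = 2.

u = 1.5949 or u = 9.4051

Multiply both sides by (u - 1)(u - 6):
2(u - 6) + 6(u - 1) = 2(u - 1)(u - 6).
Expand and collect terms: 2u² - 22u + 30 = 0.
By the quadratic formula, u = (22 ± √244) / 4, so u ≈ 9.4051 or u ≈ 1.5949.
Neither value makes a denominator zero (u ≠ 1, u ≠ 6), so both are valid.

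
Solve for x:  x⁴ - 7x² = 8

Let u = x². The equation becomes u² - 7u - 8 = 0.
Factor: (u - 8)(u + 1) = 0, so u = 8 or u = -1.
x² = 8 gives x = ±2·√(2) ≈ ±2.8284.
x² = -1 < 0 has no real solution.

x = -2.8284 or x = 2.8284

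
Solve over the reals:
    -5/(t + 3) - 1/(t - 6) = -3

t = -1.4051 or t = 6.4051

Multiply both sides by (t + 3)(t - 6):
-5(t - 6) - (t + 3) = -3(t + 3)(t - 6).
Expand and collect terms: -3t^2 + 15t + 27 = 0.
By the quadratic formula, t = (-15 +/- sqrt(549)) / -6, so t ~= -1.4051 or t ~= 6.4051.
Neither value makes a denominator zero (t != -3, t != 6), so both are valid.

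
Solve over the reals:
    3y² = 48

Bring every term to one side: 3y² - 48 = 0.
Factor: 3(y + 4)(y - 4) = 0.
So y = -4 or y = 4.

y = -4 or y = 4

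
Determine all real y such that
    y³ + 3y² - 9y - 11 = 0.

y = -4.4641 or y = -1 or y = 2.4641

Possible rational roots are divisors of -11. Testing y = -1 gives 0, so (y + 1) is a factor.
Divide: y³ + 3y² - 9y - 11 = (y + 1)(y² + 2y - 11).
Apply the quadratic formula to y² + 2y - 11 = 0: y = (-2 ± √48)/2, i.e. y ≈ 2.4641 or y ≈ -4.4641.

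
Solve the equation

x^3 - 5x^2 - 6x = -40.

Rearrange: x^3 - 5x^2 - 6x + 40 = 0.
Possible rational roots are divisors of 40. Testing x = 4 gives 0, so (x - 4) is a factor.
Divide: x^3 - 5x^2 - 6x + 40 = (x - 4)(x^2 - x - 10).
Apply the quadratic formula to x^2 - x - 10 = 0: x = (1 +/- sqrt(41))/2, i.e. x ~= 3.7016 or x ~= -2.7016.

x = -2.7016 or x = 3.7016 or x = 4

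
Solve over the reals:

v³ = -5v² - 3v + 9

Rearrange: v³ + 5v² + 3v - 9 = 0.
Possible rational roots are divisors of -9. Testing v = 1 gives 0, so (v - 1) is a factor.
Divide: v³ + 5v² + 3v - 9 = (v - 1)(v² + 6v + 9).
The quadratic has the repeated root v = -3.

v = -3 or v = 1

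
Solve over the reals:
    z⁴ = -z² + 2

z = -1 or z = 1

Let u = z². The equation becomes u² + u - 2 = 0.
Factor: (u - 1)(u + 2) = 0, so u = 1 or u = -2.
z² = 1 gives z = ±1.
z² = -2 < 0 has no real solution.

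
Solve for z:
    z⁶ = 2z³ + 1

Let u = z³. The equation becomes u² - 2u - 1 = 0.
By the quadratic formula, u = 1 + √(2) or u = 1 - √(2).
z³ = 1 + √(2) gives z = ∛(1 + √(2)) ≈ 1.3415.
z³ = 1 - √(2) gives z = -∛(-1 + √(2)) ≈ -0.7454.

z = -0.7454 or z = 1.3415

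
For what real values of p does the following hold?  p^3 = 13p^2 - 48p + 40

p = 1.1716 or p = 5 or p = 6.8284

Rearrange: p^3 - 13p^2 + 48p - 40 = 0.
Possible rational roots are divisors of -40. Testing p = 5 gives 0, so (p - 5) is a factor.
Divide: p^3 - 13p^2 + 48p - 40 = (p - 5)(p^2 - 8p + 8).
Apply the quadratic formula to p^2 - 8p + 8 = 0: p = (8 +/- sqrt(32))/2, i.e. p ~= 6.8284 or p ~= 1.1716.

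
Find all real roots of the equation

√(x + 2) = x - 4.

Square both sides: x + 2 = (x - 4)².
Expand and rearrange: x² - 9x + 14 = 0.
Solving gives x = 7 or x = 2.
Check each candidate in the original equation:
  x = 7: √(9) = 3, while x - 4 = 3 — valid.
  x = 2: √(4) = 2, while x - 4 = -2 — extraneous.

x = 7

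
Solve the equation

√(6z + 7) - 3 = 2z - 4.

z = 3

Isolate the radical: √(6z + 7) = 2z - 1.
Square both sides: 6z + 7 = (2z - 1)².
Expand and rearrange: 4z² - 10z - 6 = 0.
Solving gives z = 3 or z = -0.5.
Check each candidate in the original equation:
  z = 3: √(25) = 5, while 2z - 1 = 5 — valid.
  z = -0.5: √(4) = 2, while 2z - 1 = -2 — extraneous.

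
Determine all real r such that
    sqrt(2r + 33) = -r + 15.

Square both sides: 2r + 33 = (-r + 15)^2.
Expand and rearrange: r^2 - 32r + 192 = 0.
Solving gives r = 24 or r = 8.
Check each candidate in the original equation:
  r = 24: sqrt(81) = 9, while -r + 15 = -9 — extraneous.
  r = 8: sqrt(49) = 7, while -r + 15 = 7 — valid.

r = 8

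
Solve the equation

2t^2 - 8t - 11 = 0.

t = -1.0822 or t = 5.0822

Discriminant: (-8)^2 - 4*2*(-11) = 152.
Quadratic formula: t = (8 +/- sqrt(152)) / 4.
So t = 2 + sqrt(38)/2 ~= 5.0822 or t = 2 - sqrt(38)/2 ~= -1.0822.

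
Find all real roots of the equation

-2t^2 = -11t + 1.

Rearrange to standard form: -2t^2 + 11t - 1 = 0.
Discriminant: (11)^2 - 4*(-2)*(-1) = 113.
Quadratic formula: t = (-11 +/- sqrt(113)) / (-4).
So t = 11/4 - sqrt(113)/4 ~= 0.0925 or t = sqrt(113)/4 + 11/4 ~= 5.4075.

t = 0.0925 or t = 5.4075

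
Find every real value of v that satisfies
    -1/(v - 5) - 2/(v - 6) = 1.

v = 2.5858 or v = 5.4142

Multiply both sides by (v - 5)(v - 6):
-(v - 6) - 2(v - 5) = (v - 5)(v - 6).
Expand and collect terms: v² - 8v + 14 = 0.
By the quadratic formula, v = (8 ± √8) / 2, so v ≈ 5.4142 or v ≈ 2.5858.
Neither value makes a denominator zero (v ≠ 5, v ≠ 6), so both are valid.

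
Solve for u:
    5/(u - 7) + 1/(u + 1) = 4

Multiply both sides by (u - 7)(u + 1):
5(u + 1) + (u - 7) = 4(u - 7)(u + 1).
Expand and collect terms: 4u² - 30u - 26 = 0.
By the quadratic formula, u = (30 ± √1316) / 8, so u ≈ 8.2846 or u ≈ -0.7846.
Neither value makes a denominator zero (u ≠ 7, u ≠ -1), so both are valid.

u = -0.7846 or u = 8.2846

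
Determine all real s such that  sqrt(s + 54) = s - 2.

Square both sides: s + 54 = (s - 2)^2.
Expand and rearrange: s^2 - 5s - 50 = 0.
Solving gives s = 10 or s = -5.
Check each candidate in the original equation:
  s = 10: sqrt(64) = 8, while s - 2 = 8 — valid.
  s = -5: sqrt(49) = 7, while s - 2 = -7 — extraneous.

s = 10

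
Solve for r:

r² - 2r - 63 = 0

r = -7 or r = 9

Factor: (r - 9)(r + 7) = 0.
So r = 9 or r = -7.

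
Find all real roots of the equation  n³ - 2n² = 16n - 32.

n = -4 or n = 2 or n = 4

Rearrange: n³ - 2n² - 16n + 32 = 0.
Possible rational roots are divisors of 32. Testing n = -4 gives 0, so (n + 4) is a factor.
Divide: n³ - 2n² - 16n + 32 = (n + 4)(n² - 6n + 8).
Factor the quadratic: n = 4 or n = 2.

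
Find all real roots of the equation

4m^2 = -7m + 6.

m = -2.3802 or m = 0.6302

Rearrange to standard form: 4m^2 + 7m - 6 = 0.
Discriminant: (7)^2 - 4*4*(-6) = 145.
Quadratic formula: m = (-7 +/- sqrt(145)) / 8.
So m = -7/8 + sqrt(145)/8 ~= 0.6302 or m = -sqrt(145)/8 - 7/8 ~= -2.3802.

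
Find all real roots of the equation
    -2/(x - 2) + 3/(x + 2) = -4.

x = -2.6776 or x = 2.4276

Multiply both sides by (x - 2)(x + 2):
-2(x + 2) + 3(x - 2) = -4(x - 2)(x + 2).
Expand and collect terms: -4x² - x + 26 = 0.
By the quadratic formula, x = (1 ± √417) / -8, so x ≈ -2.6776 or x ≈ 2.4276.
Neither value makes a denominator zero (x ≠ 2, x ≠ -2), so both are valid.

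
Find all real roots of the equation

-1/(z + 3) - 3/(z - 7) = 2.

z = -3.5826 or z = 5.5826

Multiply both sides by (z + 3)(z - 7):
-(z - 7) - 3(z + 3) = 2(z + 3)(z - 7).
Expand and collect terms: 2z² - 4z - 40 = 0.
By the quadratic formula, z = (4 ± √336) / 4, so z ≈ 5.5826 or z ≈ -3.5826.
Neither value makes a denominator zero (z ≠ -3, z ≠ 7), so both are valid.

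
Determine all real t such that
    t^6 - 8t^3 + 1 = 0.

Let u = t^3. The equation becomes u^2 - 8u + 1 = 0.
By the quadratic formula, u = sqrt(15) + 4 or u = 4 - sqrt(15).
t^3 = sqrt(15) + 4 gives t = (sqrt(15) + 4)^(1/3) ~= 1.9894.
t^3 = 4 - sqrt(15) gives t = (4 - sqrt(15))^(1/3) ~= 0.5027.

t = 0.5027 or t = 1.9894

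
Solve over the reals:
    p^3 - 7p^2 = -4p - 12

p = -1 or p = 2 or p = 6

Rearrange: p^3 - 7p^2 + 4p + 12 = 0.
Possible rational roots are divisors of 12. Testing p = -1 gives 0, so (p + 1) is a factor.
Divide: p^3 - 7p^2 + 4p + 12 = (p + 1)(p^2 - 8p + 12).
Factor the quadratic: p = 6 or p = 2.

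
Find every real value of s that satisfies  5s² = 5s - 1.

Rearrange to standard form: 5s² - 5s + 1 = 0.
Discriminant: (-5)² − 4·5·1 = 5.
Quadratic formula: s = (5 ± √5) / 10.
So s = √(5)/10 + 1/2 ≈ 0.7236 or s = 1/2 - √(5)/10 ≈ 0.2764.

s = 0.2764 or s = 0.7236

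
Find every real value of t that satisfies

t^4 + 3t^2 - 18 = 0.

Let u = t^2. The equation becomes u^2 + 3u - 18 = 0.
Factor: (u - 3)(u + 6) = 0, so u = 3 or u = -6.
t^2 = 3 gives t = +/-sqrt(3) ~= +/-1.7321.
t^2 = -6 < 0 has no real solution.

t = -1.7321 or t = 1.7321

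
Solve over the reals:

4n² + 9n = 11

n = -3.1289 or n = 0.8789

Rearrange to standard form: 4n² + 9n - 11 = 0.
Discriminant: (9)² − 4·4·(-11) = 257.
Quadratic formula: n = (-9 ± √257) / 8.
So n = -9/8 + √(257)/8 ≈ 0.8789 or n = -√(257)/8 - 9/8 ≈ -3.1289.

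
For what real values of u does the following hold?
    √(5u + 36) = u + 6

u = 0

Square both sides: 5u + 36 = (u + 6)².
Expand and rearrange: u² + 7u = 0.
Solving gives u = 0 or u = -7.
Check each candidate in the original equation:
  u = 0: √(36) = 6, while u + 6 = 6 — valid.
  u = -7: √(1) = 1, while u + 6 = -1 — extraneous.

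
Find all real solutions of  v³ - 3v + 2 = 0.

Possible rational roots are divisors of 2. Testing v = -2 gives 0, so (v + 2) is a factor.
Divide: v³ - 3v + 2 = (v + 2)(v² - 2v + 1).
The quadratic has the repeated root v = 1.

v = -2 or v = 1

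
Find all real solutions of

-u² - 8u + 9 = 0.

Factor: -1(u + 9)(u - 1) = 0.
So u = -9 or u = 1.

u = -9 or u = 1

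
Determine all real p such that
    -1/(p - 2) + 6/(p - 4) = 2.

p = 1.7878 or p = 6.7122

Multiply both sides by (p - 2)(p - 4):
-(p - 4) + 6(p - 2) = 2(p - 2)(p - 4).
Expand and collect terms: 2p² - 17p + 24 = 0.
By the quadratic formula, p = (17 ± √97) / 4, so p ≈ 6.7122 or p ≈ 1.7878.
Neither value makes a denominator zero (p ≠ 2, p ≠ 4), so both are valid.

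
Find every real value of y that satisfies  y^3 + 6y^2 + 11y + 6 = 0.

Possible rational roots are divisors of 6. Testing y = -1 gives 0, so (y + 1) is a factor.
Divide: y^3 + 6y^2 + 11y + 6 = (y + 1)(y^2 + 5y + 6).
Factor the quadratic: y = -2 or y = -3.

y = -3 or y = -2 or y = -1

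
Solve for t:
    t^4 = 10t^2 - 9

t = -3 or t = -1 or t = 1 or t = 3

Let u = t^2. The equation becomes u^2 - 10u + 9 = 0.
Factor: (u - 1)(u - 9) = 0, so u = 1 or u = 9.
t^2 = 1 gives t = +/-1.
t^2 = 9 gives t = +/-3.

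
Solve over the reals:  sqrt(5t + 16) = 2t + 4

t = 0

Square both sides: 5t + 16 = (2t + 4)^2.
Expand and rearrange: 4t^2 + 11t = 0.
Solving gives t = 0 or t = -2.75.
Check each candidate in the original equation:
  t = 0: sqrt(16) = 4, while 2t + 4 = 4 — valid.
  t = -2.75: sqrt(2.25) = 1.5, while 2t + 4 = -1.5 — extraneous.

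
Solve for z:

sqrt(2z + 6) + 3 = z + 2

z = 5

Isolate the radical: sqrt(2z + 6) = z - 1.
Square both sides: 2z + 6 = (z - 1)^2.
Expand and rearrange: z^2 - 4z - 5 = 0.
Solving gives z = 5 or z = -1.
Check each candidate in the original equation:
  z = 5: sqrt(16) = 4, while z - 1 = 4 — valid.
  z = -1: sqrt(4) = 2, while z - 1 = -2 — extraneous.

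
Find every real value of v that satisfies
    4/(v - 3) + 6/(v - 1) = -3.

v = -1.7749 or v = 2.4415

Multiply both sides by (v - 3)(v - 1):
4(v - 1) + 6(v - 3) = -3(v - 3)(v - 1).
Expand and collect terms: -3v^2 + 2v + 13 = 0.
By the quadratic formula, v = (-2 +/- sqrt(160)) / -6, so v ~= -1.7749 or v ~= 2.4415.
Neither value makes a denominator zero (v != 3, v != 1), so both are valid.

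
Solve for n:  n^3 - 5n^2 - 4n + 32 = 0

n = -2.3723 or n = 3.3723 or n = 4

Possible rational roots are divisors of 32. Testing n = 4 gives 0, so (n - 4) is a factor.
Divide: n^3 - 5n^2 - 4n + 32 = (n - 4)(n^2 - n - 8).
Apply the quadratic formula to n^2 - n - 8 = 0: n = (1 +/- sqrt(33))/2, i.e. n ~= 3.3723 or n ~= -2.3723.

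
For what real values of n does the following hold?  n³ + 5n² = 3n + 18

Rearrange: n³ + 5n² - 3n - 18 = 0.
Possible rational roots are divisors of -18. Testing n = -2 gives 0, so (n + 2) is a factor.
Divide: n³ + 5n² - 3n - 18 = (n + 2)(n² + 3n - 9).
Apply the quadratic formula to n² + 3n - 9 = 0: n = (-3 ± √45)/2, i.e. n ≈ 1.8541 or n ≈ -4.8541.

n = -4.8541 or n = -2 or n = 1.8541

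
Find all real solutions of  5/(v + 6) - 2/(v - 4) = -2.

Multiply both sides by (v + 6)(v - 4):
5(v - 4) - 2(v + 6) = -2(v + 6)(v - 4).
Expand and collect terms: -2v² - 7v + 80 = 0.
By the quadratic formula, v = (7 ± √689) / -4, so v ≈ -8.3122 or v ≈ 4.8122.
Neither value makes a denominator zero (v ≠ -6, v ≠ 4), so both are valid.

v = -8.3122 or v = 4.8122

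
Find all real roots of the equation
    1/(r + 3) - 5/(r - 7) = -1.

Multiply both sides by (r + 3)(r - 7):
(r - 7) - 5(r + 3) = -(r + 3)(r - 7).
Expand and collect terms: -r^2 + 8r + 43 = 0.
By the quadratic formula, r = (-8 +/- sqrt(236)) / -2, so r ~= -3.6811 or r ~= 11.6811.
Neither value makes a denominator zero (r != -3, r != 7), so both are valid.

r = -3.6811 or r = 11.6811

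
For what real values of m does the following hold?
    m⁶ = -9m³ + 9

Let u = m³. The equation becomes u² + 9u - 9 = 0.
By the quadratic formula, u = -9/2 + 3·√(13)/2 or u = -3·√(13)/2 - 9/2.
m³ = -9/2 + 3·√(13)/2 gives m = ∛(-9/2 + 3·√(13)/2) ≈ 0.9685.
m³ = -3·√(13)/2 - 9/2 gives m = -∛(9/2 + 3·√(13)/2) ≈ -2.1478.

m = -2.1478 or m = 0.9685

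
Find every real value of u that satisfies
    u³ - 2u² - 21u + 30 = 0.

u = -4.3723 or u = 1.3723 or u = 5

Possible rational roots are divisors of 30. Testing u = 5 gives 0, so (u - 5) is a factor.
Divide: u³ - 2u² - 21u + 30 = (u - 5)(u² + 3u - 6).
Apply the quadratic formula to u² + 3u - 6 = 0: u = (-3 ± √33)/2, i.e. u ≈ 1.3723 or u ≈ -4.3723.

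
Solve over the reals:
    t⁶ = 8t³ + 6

Let u = t³. The equation becomes u² - 8u - 6 = 0.
By the quadratic formula, u = 4 + √(22) or u = 4 - √(22).
t³ = 4 + √(22) gives t = ∛(4 + √(22)) ≈ 2.056.
t³ = 4 - √(22) gives t = -∛(-4 + √(22)) ≈ -0.8838.

t = -0.8838 or t = 2.056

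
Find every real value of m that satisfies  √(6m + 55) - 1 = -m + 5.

Isolate the radical: √(6m + 55) = -m + 6.
Square both sides: 6m + 55 = (-m + 6)².
Expand and rearrange: m² - 18m - 19 = 0.
Solving gives m = 19 or m = -1.
Check each candidate in the original equation:
  m = 19: √(169) = 13, while -m + 6 = -13 — extraneous.
  m = -1: √(49) = 7, while -m + 6 = 7 — valid.

m = -1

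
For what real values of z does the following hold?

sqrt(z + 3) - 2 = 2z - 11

Isolate the radical: sqrt(z + 3) = 2z - 9.
Square both sides: z + 3 = (2z - 9)^2.
Expand and rearrange: 4z^2 - 37z + 78 = 0.
Solving gives z = 6 or z = 3.25.
Check each candidate in the original equation:
  z = 6: sqrt(9) = 3, while 2z - 9 = 3 — valid.
  z = 3.25: sqrt(6.25) = 2.5, while 2z - 9 = -2.5 — extraneous.

z = 6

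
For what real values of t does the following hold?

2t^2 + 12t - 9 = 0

t = -6.6742 or t = 0.6742

Discriminant: (12)^2 - 4*2*(-9) = 216.
Quadratic formula: t = (-12 +/- sqrt(216)) / 4.
So t = -3 + 3*sqrt(6)/2 ~= 0.6742 or t = -3*sqrt(6)/2 - 3 ~= -6.6742.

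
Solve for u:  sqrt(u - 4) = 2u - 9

Square both sides: u - 4 = (2u - 9)^2.
Expand and rearrange: 4u^2 - 37u + 85 = 0.
Solving gives u = 5 or u = 4.25.
Check each candidate in the original equation:
  u = 5: sqrt(1) = 1, while 2u - 9 = 1 — valid.
  u = 4.25: sqrt(0.25) = 0.5, while 2u - 9 = -0.5 — extraneous.

u = 5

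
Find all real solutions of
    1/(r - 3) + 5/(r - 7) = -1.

Multiply both sides by (r - 3)(r - 7):
(r - 7) + 5(r - 3) = -(r - 3)(r - 7).
Expand and collect terms: -r² + 4r + 1 = 0.
By the quadratic formula, r = (-4 ± √20) / -2, so r ≈ -0.2361 or r ≈ 4.2361.
Neither value makes a denominator zero (r ≠ 3, r ≠ 7), so both are valid.

r = -0.2361 or r = 4.2361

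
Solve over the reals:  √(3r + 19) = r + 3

Square both sides: 3r + 19 = (r + 3)².
Expand and rearrange: r² + 3r - 10 = 0.
Solving gives r = 2 or r = -5.
Check each candidate in the original equation:
  r = 2: √(25) = 5, while r + 3 = 5 — valid.
  r = -5: √(4) = 2, while r + 3 = -2 — extraneous.

r = 2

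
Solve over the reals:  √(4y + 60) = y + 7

y = 1

Square both sides: 4y + 60 = (y + 7)².
Expand and rearrange: y² + 10y - 11 = 0.
Solving gives y = 1 or y = -11.
Check each candidate in the original equation:
  y = 1: √(64) = 8, while y + 7 = 8 — valid.
  y = -11: √(16) = 4, while y + 7 = -4 — extraneous.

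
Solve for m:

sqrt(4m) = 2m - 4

Square both sides: 4m = (2m - 4)^2.
Expand and rearrange: 4m^2 - 20m + 16 = 0.
Solving gives m = 4 or m = 1.
Check each candidate in the original equation:
  m = 4: sqrt(16) = 4, while 2m - 4 = 4 — valid.
  m = 1: sqrt(4) = 2, while 2m - 4 = -2 — extraneous.

m = 4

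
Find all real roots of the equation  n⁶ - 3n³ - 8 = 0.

n = -1.1938 or n = 1.6753

Let u = n³. The equation becomes u² - 3u - 8 = 0.
By the quadratic formula, u = 3/2 + √(41)/2 or u = 3/2 - √(41)/2.
n³ = 3/2 + √(41)/2 gives n = ∛(3/2 + √(41)/2) ≈ 1.6753.
n³ = 3/2 - √(41)/2 gives n = -∛(-3/2 + √(41)/2) ≈ -1.1938.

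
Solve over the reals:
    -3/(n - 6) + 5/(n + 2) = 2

Multiply both sides by (n - 6)(n + 2):
-3(n + 2) + 5(n - 6) = 2(n - 6)(n + 2).
Expand and collect terms: 2n^2 - 10n + 12 = 0.
Factor or apply the quadratic formula: n = 3 or n = 2.
Neither value makes a denominator zero (n != 6, n != -2), so both are valid.

n = 2 or n = 3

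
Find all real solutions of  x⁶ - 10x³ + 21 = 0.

Let u = x³. The equation becomes u² - 10u + 21 = 0.
Factor: (u - 7)(u - 3) = 0, so u = 7 or u = 3.
x³ = 7 gives x = ∛(7) ≈ 1.9129.
x³ = 3 gives x = ∛(3) ≈ 1.4422.

x = 1.4422 or x = 1.9129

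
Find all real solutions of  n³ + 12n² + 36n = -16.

Rearrange: n³ + 12n² + 36n + 16 = 0.
Possible rational roots are divisors of 16. Testing n = -4 gives 0, so (n + 4) is a factor.
Divide: n³ + 12n² + 36n + 16 = (n + 4)(n² + 8n + 4).
Apply the quadratic formula to n² + 8n + 4 = 0: n = (-8 ± √48)/2, i.e. n ≈ -0.5359 or n ≈ -7.4641.

n = -7.4641 or n = -4 or n = -0.5359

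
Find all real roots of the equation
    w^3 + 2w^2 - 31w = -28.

Rearrange: w^3 + 2w^2 - 31w + 28 = 0.
Possible rational roots are divisors of 28. Testing w = 4 gives 0, so (w - 4) is a factor.
Divide: w^3 + 2w^2 - 31w + 28 = (w - 4)(w^2 + 6w - 7).
Factor the quadratic: w = 1 or w = -7.

w = -7 or w = 1 or w = 4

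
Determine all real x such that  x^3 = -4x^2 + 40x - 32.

Rearrange: x^3 + 4x^2 - 40x + 32 = 0.
Possible rational roots are divisors of 32. Testing x = 4 gives 0, so (x - 4) is a factor.
Divide: x^3 + 4x^2 - 40x + 32 = (x - 4)(x^2 + 8x - 8).
Apply the quadratic formula to x^2 + 8x - 8 = 0: x = (-8 +/- sqrt(96))/2, i.e. x ~= 0.899 or x ~= -8.899.

x = -8.899 or x = 0.899 or x = 4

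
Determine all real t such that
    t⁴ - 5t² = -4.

t = -2 or t = -1 or t = 1 or t = 2

Let u = t². The equation becomes u² - 5u + 4 = 0.
Factor: (u - 4)(u - 1) = 0, so u = 4 or u = 1.
t² = 4 gives t = ±2.
t² = 1 gives t = ±1.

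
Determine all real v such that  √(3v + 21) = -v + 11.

v = 5

Square both sides: 3v + 21 = (-v + 11)².
Expand and rearrange: v² - 25v + 100 = 0.
Solving gives v = 20 or v = 5.
Check each candidate in the original equation:
  v = 20: √(81) = 9, while -v + 11 = -9 — extraneous.
  v = 5: √(36) = 6, while -v + 11 = 6 — valid.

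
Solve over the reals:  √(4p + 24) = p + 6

Square both sides: 4p + 24 = (p + 6)².
Expand and rearrange: p² + 8p + 12 = 0.
Solving gives p = -2 or p = -6.
Check each candidate in the original equation:
  p = -2: √(16) = 4, while p + 6 = 4 — valid.
  p = -6: √(0) = 0, while p + 6 = 0 — valid.

p = -6 or p = -2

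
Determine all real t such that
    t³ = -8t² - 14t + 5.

Rearrange: t³ + 8t² + 14t - 5 = 0.
Possible rational roots are divisors of -5. Testing t = -5 gives 0, so (t + 5) is a factor.
Divide: t³ + 8t² + 14t - 5 = (t + 5)(t² + 3t - 1).
Apply the quadratic formula to t² + 3t - 1 = 0: t = (-3 ± √13)/2, i.e. t ≈ 0.3028 or t ≈ -3.3028.

t = -5 or t = -3.3028 or t = 0.3028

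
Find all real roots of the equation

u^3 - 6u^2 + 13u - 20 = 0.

u = 4

Possible rational roots are divisors of -20. Testing u = 4 gives 0, so (u - 4) is a factor.
Divide: u^3 - 6u^2 + 13u - 20 = (u - 4)(u^2 - 2u + 5).
The quadratic u^2 - 2u + 5 has discriminant -16 < 0, so no further real roots.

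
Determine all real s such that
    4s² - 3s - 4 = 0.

s = -0.693 or s = 1.443

Discriminant: (-3)² − 4·4·(-4) = 73.
Quadratic formula: s = (3 ± √73) / 8.
So s = 3/8 + √(73)/8 ≈ 1.443 or s = 3/8 - √(73)/8 ≈ -0.693.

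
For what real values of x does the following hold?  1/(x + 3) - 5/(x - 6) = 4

x = -2.7081 or x = 4.7081

Multiply both sides by (x + 3)(x - 6):
(x - 6) - 5(x + 3) = 4(x + 3)(x - 6).
Expand and collect terms: 4x² - 8x - 51 = 0.
By the quadratic formula, x = (8 ± √880) / 8, so x ≈ 4.7081 or x ≈ -2.7081.
Neither value makes a denominator zero (x ≠ -3, x ≠ 6), so both are valid.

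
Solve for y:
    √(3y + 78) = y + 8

y = 1

Square both sides: 3y + 78 = (y + 8)².
Expand and rearrange: y² + 13y - 14 = 0.
Solving gives y = 1 or y = -14.
Check each candidate in the original equation:
  y = 1: √(81) = 9, while y + 8 = 9 — valid.
  y = -14: √(36) = 6, while y + 8 = -6 — extraneous.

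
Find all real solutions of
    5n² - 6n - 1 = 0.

Discriminant: (-6)² − 4·5·(-1) = 56.
Quadratic formula: n = (6 ± √56) / 10.
So n = 3/5 + √(14)/5 ≈ 1.3483 or n = 3/5 - √(14)/5 ≈ -0.1483.

n = -0.1483 or n = 1.3483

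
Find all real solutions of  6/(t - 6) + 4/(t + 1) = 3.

t = 0 or t = 8.3333

Multiply both sides by (t - 6)(t + 1):
6(t + 1) + 4(t - 6) = 3(t - 6)(t + 1).
Expand and collect terms: 3t^2 - 25t = 0.
Factor or apply the quadratic formula: t = 8.3333 or t = 0.
Neither value makes a denominator zero (t != 6, t != -1), so both are valid.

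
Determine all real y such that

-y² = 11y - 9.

Rearrange to standard form: -y² - 11y + 9 = 0.
Discriminant: (-11)² − 4·(-1)·9 = 157.
Quadratic formula: y = (11 ± √157) / (-2).
So y = -√(157)/2 - 11/2 ≈ -11.765 or y = -11/2 + √(157)/2 ≈ 0.765.

y = -11.765 or y = 0.765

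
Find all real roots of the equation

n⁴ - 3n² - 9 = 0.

Let u = n². The equation becomes u² - 3u - 9 = 0.
By the quadratic formula, u = 3/2 + 3·√(5)/2 or u = 3/2 - 3·√(5)/2.
n² = 3/2 + 3·√(5)/2 gives n = ±√(3/2 + 3·√(5)/2) ≈ ±2.2032.
n² = 3/2 - 3·√(5)/2 < 0 has no real solution.

n = -2.2032 or n = 2.2032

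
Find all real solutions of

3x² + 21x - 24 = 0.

x = -8 or x = 1

Factor: 3(x - 1)(x + 8) = 0.
So x = 1 or x = -8.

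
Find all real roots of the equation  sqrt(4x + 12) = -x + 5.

x = 1

Square both sides: 4x + 12 = (-x + 5)^2.
Expand and rearrange: x^2 - 14x + 13 = 0.
Solving gives x = 13 or x = 1.
Check each candidate in the original equation:
  x = 13: sqrt(64) = 8, while -x + 5 = -8 — extraneous.
  x = 1: sqrt(16) = 4, while -x + 5 = 4 — valid.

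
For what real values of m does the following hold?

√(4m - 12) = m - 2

Square both sides: 4m - 12 = (m - 2)².
Expand and rearrange: m² - 8m + 16 = 0.
This gives the repeated root m = 4.
Check in the original equation:
  m = 4: √(4) = 2, while m - 2 = 2 — valid.

m = 4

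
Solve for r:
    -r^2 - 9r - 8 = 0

Factor: -1(r + 8)(r + 1) = 0.
So r = -8 or r = -1.

r = -8 or r = -1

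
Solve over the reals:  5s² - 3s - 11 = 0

Discriminant: (-3)² − 4·5·(-11) = 229.
Quadratic formula: s = (3 ± √229) / 10.
So s = 3/10 + √(229)/10 ≈ 1.8133 or s = 3/10 - √(229)/10 ≈ -1.2133.

s = -1.2133 or s = 1.8133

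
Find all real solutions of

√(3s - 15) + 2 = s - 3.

Isolate the radical: √(3s - 15) = s - 5.
Square both sides: 3s - 15 = (s - 5)².
Expand and rearrange: s² - 13s + 40 = 0.
Solving gives s = 8 or s = 5.
Check each candidate in the original equation:
  s = 8: √(9) = 3, while s - 5 = 3 — valid.
  s = 5: √(0) = 0, while s - 5 = 0 — valid.

s = 5 or s = 8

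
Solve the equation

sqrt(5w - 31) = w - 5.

w = 7 or w = 8

Square both sides: 5w - 31 = (w - 5)^2.
Expand and rearrange: w^2 - 15w + 56 = 0.
Solving gives w = 8 or w = 7.
Check each candidate in the original equation:
  w = 8: sqrt(9) = 3, while w - 5 = 3 — valid.
  w = 7: sqrt(4) = 2, while w - 5 = 2 — valid.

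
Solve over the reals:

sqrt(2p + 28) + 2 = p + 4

p = 4

Isolate the radical: sqrt(2p + 28) = p + 2.
Square both sides: 2p + 28 = (p + 2)^2.
Expand and rearrange: p^2 + 2p - 24 = 0.
Solving gives p = 4 or p = -6.
Check each candidate in the original equation:
  p = 4: sqrt(36) = 6, while p + 2 = 6 — valid.
  p = -6: sqrt(16) = 4, while p + 2 = -4 — extraneous.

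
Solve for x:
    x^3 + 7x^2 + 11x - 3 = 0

x = -4.2361 or x = -3 or x = 0.2361

Possible rational roots are divisors of -3. Testing x = -3 gives 0, so (x + 3) is a factor.
Divide: x^3 + 7x^2 + 11x - 3 = (x + 3)(x^2 + 4x - 1).
Apply the quadratic formula to x^2 + 4x - 1 = 0: x = (-4 +/- sqrt(20))/2, i.e. x ~= 0.2361 or x ~= -4.2361.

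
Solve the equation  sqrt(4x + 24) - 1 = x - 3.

x = 10

Isolate the radical: sqrt(4x + 24) = x - 2.
Square both sides: 4x + 24 = (x - 2)^2.
Expand and rearrange: x^2 - 8x - 20 = 0.
Solving gives x = 10 or x = -2.
Check each candidate in the original equation:
  x = 10: sqrt(64) = 8, while x - 2 = 8 — valid.
  x = -2: sqrt(16) = 4, while x - 2 = -4 — extraneous.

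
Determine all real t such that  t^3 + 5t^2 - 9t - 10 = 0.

t = -6.1926 or t = -0.8074 or t = 2

Possible rational roots are divisors of -10. Testing t = 2 gives 0, so (t - 2) is a factor.
Divide: t^3 + 5t^2 - 9t - 10 = (t - 2)(t^2 + 7t + 5).
Apply the quadratic formula to t^2 + 7t + 5 = 0: t = (-7 +/- sqrt(29))/2, i.e. t ~= -0.8074 or t ~= -6.1926.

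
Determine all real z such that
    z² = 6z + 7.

Bring every term to one side: z² - 6z - 7 = 0.
Factor: (z + 1)(z - 7) = 0.
So z = -1 or z = 7.

z = -1 or z = 7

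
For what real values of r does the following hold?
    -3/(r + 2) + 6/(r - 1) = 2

r = -2.8423 or r = 3.3423

Multiply both sides by (r + 2)(r - 1):
-3(r - 1) + 6(r + 2) = 2(r + 2)(r - 1).
Expand and collect terms: 2r^2 - r - 19 = 0.
By the quadratic formula, r = (1 +/- sqrt(153)) / 4, so r ~= 3.3423 or r ~= -2.8423.
Neither value makes a denominator zero (r != -2, r != 1), so both are valid.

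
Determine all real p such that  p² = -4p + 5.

p = -5 or p = 1

Bring every term to one side: p² + 4p - 5 = 0.
Factor: (p + 5)(p - 1) = 0.
So p = -5 or p = 1.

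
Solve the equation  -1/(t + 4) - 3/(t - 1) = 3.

Multiply both sides by (t + 4)(t - 1):
-(t - 1) - 3(t + 4) = 3(t + 4)(t - 1).
Expand and collect terms: 3t² + 13t - 1 = 0.
By the quadratic formula, t = (-13 ± √181) / 6, so t ≈ 0.0756 or t ≈ -4.4089.
Neither value makes a denominator zero (t ≠ -4, t ≠ 1), so both are valid.

t = -4.4089 or t = 0.0756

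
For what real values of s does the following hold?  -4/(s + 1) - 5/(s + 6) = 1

Multiply both sides by (s + 1)(s + 6):
-4(s + 6) - 5(s + 1) = (s + 1)(s + 6).
Expand and collect terms: s² + 16s + 35 = 0.
By the quadratic formula, s = (-16 ± √116) / 2, so s ≈ -2.6148 or s ≈ -13.3852.
Neither value makes a denominator zero (s ≠ -1, s ≠ -6), so both are valid.

s = -13.3852 or s = -2.6148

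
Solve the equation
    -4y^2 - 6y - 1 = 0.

y = -1.309 or y = -0.191

Discriminant: (-6)^2 - 4*(-4)*(-1) = 20.
Quadratic formula: y = (6 +/- sqrt(20)) / (-8).
So y = -3/4 - sqrt(5)/4 ~= -1.309 or y = -3/4 + sqrt(5)/4 ~= -0.191.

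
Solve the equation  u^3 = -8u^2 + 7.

Rearrange: u^3 + 8u^2 - 7 = 0.
Possible rational roots are divisors of -7. Testing u = -1 gives 0, so (u + 1) is a factor.
Divide: u^3 + 8u^2 - 7 = (u + 1)(u^2 + 7u - 7).
Apply the quadratic formula to u^2 + 7u - 7 = 0: u = (-7 +/- sqrt(77))/2, i.e. u ~= 0.8875 or u ~= -7.8875.

u = -7.8875 or u = -1 or u = 0.8875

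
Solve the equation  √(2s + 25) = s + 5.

Square both sides: 2s + 25 = (s + 5)².
Expand and rearrange: s² + 8s = 0.
Solving gives s = 0 or s = -8.
Check each candidate in the original equation:
  s = 0: √(25) = 5, while s + 5 = 5 — valid.
  s = -8: √(9) = 3, while s + 5 = -3 — extraneous.

s = 0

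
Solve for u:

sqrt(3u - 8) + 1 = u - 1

Isolate the radical: sqrt(3u - 8) = u - 2.
Square both sides: 3u - 8 = (u - 2)^2.
Expand and rearrange: u^2 - 7u + 12 = 0.
Solving gives u = 4 or u = 3.
Check each candidate in the original equation:
  u = 4: sqrt(4) = 2, while u - 2 = 2 — valid.
  u = 3: sqrt(1) = 1, while u - 2 = 1 — valid.

u = 3 or u = 4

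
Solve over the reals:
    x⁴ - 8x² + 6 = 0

x = -2.6762 or x = -0.9153 or x = 0.9153 or x = 2.6762

Let u = x². The equation becomes u² - 8u + 6 = 0.
By the quadratic formula, u = √(10) + 4 or u = 4 - √(10).
x² = √(10) + 4 gives x = ±√(√(10) + 4) ≈ ±2.6762.
x² = 4 - √(10) gives x = ±√(4 - √(10)) ≈ ±0.9153.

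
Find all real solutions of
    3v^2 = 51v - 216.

v = 8 or v = 9

Bring every term to one side: 3v^2 - 51v + 216 = 0.
Factor: 3(v - 9)(v - 8) = 0.
So v = 9 or v = 8.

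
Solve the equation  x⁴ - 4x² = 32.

x = -2.8284 or x = 2.8284

Let u = x². The equation becomes u² - 4u - 32 = 0.
Factor: (u - 8)(u + 4) = 0, so u = 8 or u = -4.
x² = 8 gives x = ±2·√(2) ≈ ±2.8284.
x² = -4 < 0 has no real solution.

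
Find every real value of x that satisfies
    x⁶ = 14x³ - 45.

Let u = x³. The equation becomes u² - 14u + 45 = 0.
Factor: (u - 9)(u - 5) = 0, so u = 9 or u = 5.
x³ = 9 gives x = ∛(9) ≈ 2.0801.
x³ = 5 gives x = ∛(5) ≈ 1.71.

x = 1.71 or x = 2.0801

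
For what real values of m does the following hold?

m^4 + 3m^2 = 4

m = -1 or m = 1

Let u = m^2. The equation becomes u^2 + 3u - 4 = 0.
Factor: (u + 4)(u - 1) = 0, so u = -4 or u = 1.
m^2 = -4 < 0 has no real solution.
m^2 = 1 gives m = +/-1.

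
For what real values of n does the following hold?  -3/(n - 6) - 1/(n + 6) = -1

Multiply both sides by (n - 6)(n + 6):
-3(n + 6) - (n - 6) = -(n - 6)(n + 6).
Expand and collect terms: -n^2 + 4n + 48 = 0.
By the quadratic formula, n = (-4 +/- sqrt(208)) / -2, so n ~= -5.2111 or n ~= 9.2111.
Neither value makes a denominator zero (n != 6, n != -6), so both are valid.

n = -5.2111 or n = 9.2111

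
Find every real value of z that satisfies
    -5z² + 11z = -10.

Rearrange to standard form: -5z² + 11z + 10 = 0.
Discriminant: (11)² − 4·(-5)·10 = 321.
Quadratic formula: z = (-11 ± √321) / (-10).
So z = 11/10 - √(321)/10 ≈ -0.6916 or z = 11/10 + √(321)/10 ≈ 2.8916.

z = -0.6916 or z = 2.8916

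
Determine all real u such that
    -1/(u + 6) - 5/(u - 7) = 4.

u = -6.276 or u = 5.776

Multiply both sides by (u + 6)(u - 7):
-(u - 7) - 5(u + 6) = 4(u + 6)(u - 7).
Expand and collect terms: 4u² + 2u - 145 = 0.
By the quadratic formula, u = (-2 ± √2324) / 8, so u ≈ 5.776 or u ≈ -6.276.
Neither value makes a denominator zero (u ≠ -6, u ≠ 7), so both are valid.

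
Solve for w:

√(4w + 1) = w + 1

Square both sides: 4w + 1 = (w + 1)².
Expand and rearrange: w² - 2w = 0.
Solving gives w = 2 or w = 0.
Check each candidate in the original equation:
  w = 2: √(9) = 3, while w + 1 = 3 — valid.
  w = 0: √(1) = 1, while w + 1 = 1 — valid.

w = 0 or w = 2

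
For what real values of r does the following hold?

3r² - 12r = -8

r = 0.8453 or r = 3.1547

Rearrange to standard form: 3r² - 12r + 8 = 0.
Discriminant: (-12)² − 4·3·8 = 48.
Quadratic formula: r = (12 ± √48) / 6.
So r = 2·√(3)/3 + 2 ≈ 3.1547 or r = 2 - 2·√(3)/3 ≈ 0.8453.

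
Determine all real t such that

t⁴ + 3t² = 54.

t = -2.4495 or t = 2.4495

Let u = t². The equation becomes u² + 3u - 54 = 0.
Factor: (u - 6)(u + 9) = 0, so u = 6 or u = -9.
t² = 6 gives t = ±√(6) ≈ ±2.4495.
t² = -9 < 0 has no real solution.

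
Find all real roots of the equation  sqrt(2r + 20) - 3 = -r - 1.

Isolate the radical: sqrt(2r + 20) = -r + 2.
Square both sides: 2r + 20 = (-r + 2)^2.
Expand and rearrange: r^2 - 6r - 16 = 0.
Solving gives r = 8 or r = -2.
Check each candidate in the original equation:
  r = 8: sqrt(36) = 6, while -r + 2 = -6 — extraneous.
  r = -2: sqrt(16) = 4, while -r + 2 = 4 — valid.

r = -2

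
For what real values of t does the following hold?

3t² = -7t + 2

Rearrange to standard form: 3t² + 7t - 2 = 0.
Discriminant: (7)² − 4·3·(-2) = 73.
Quadratic formula: t = (-7 ± √73) / 6.
So t = -7/6 + √(73)/6 ≈ 0.2573 or t = -√(73)/6 - 7/6 ≈ -2.5907.

t = -2.5907 or t = 0.2573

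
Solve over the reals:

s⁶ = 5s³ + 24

s = -1.4422 or s = 2

Let u = s³. The equation becomes u² - 5u - 24 = 0.
Factor: (u - 8)(u + 3) = 0, so u = 8 or u = -3.
s³ = 8 gives s = 2.
s³ = -3 gives s = -∛(3) ≈ -1.4422.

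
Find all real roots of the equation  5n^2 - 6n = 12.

Rearrange to standard form: 5n^2 - 6n - 12 = 0.
Discriminant: (-6)^2 - 4*5*(-12) = 276.
Quadratic formula: n = (6 +/- sqrt(276)) / 10.
So n = 3/5 + sqrt(69)/5 ~= 2.2613 or n = 3/5 - sqrt(69)/5 ~= -1.0613.

n = -1.0613 or n = 2.2613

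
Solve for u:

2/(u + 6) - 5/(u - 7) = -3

u = -6.5939 or u = 8.5939

Multiply both sides by (u + 6)(u - 7):
2(u - 7) - 5(u + 6) = -3(u + 6)(u - 7).
Expand and collect terms: -3u² + 6u + 170 = 0.
By the quadratic formula, u = (-6 ± √2076) / -6, so u ≈ -6.5939 or u ≈ 8.5939.
Neither value makes a denominator zero (u ≠ -6, u ≠ 7), so both are valid.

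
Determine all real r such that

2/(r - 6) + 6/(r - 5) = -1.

Multiply both sides by (r - 6)(r - 5):
2(r - 5) + 6(r - 6) = -(r - 6)(r - 5).
Expand and collect terms: -r^2 + 3r + 16 = 0.
By the quadratic formula, r = (-3 +/- sqrt(73)) / -2, so r ~= -2.772 or r ~= 5.772.
Neither value makes a denominator zero (r != 6, r != 5), so both are valid.

r = -2.772 or r = 5.772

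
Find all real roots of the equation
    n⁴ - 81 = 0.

n = -3 or n = 3

Let u = n². The equation becomes u² - 81 = 0.
Factor: (u + 9)(u - 9) = 0, so u = -9 or u = 9.
n² = -9 < 0 has no real solution.
n² = 9 gives n = ±3.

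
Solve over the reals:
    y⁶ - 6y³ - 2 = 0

y = -0.6816 or y = 1.8485

Let u = y³. The equation becomes u² - 6u - 2 = 0.
By the quadratic formula, u = 3 + √(11) or u = 3 - √(11).
y³ = 3 + √(11) gives y = ∛(3 + √(11)) ≈ 1.8485.
y³ = 3 - √(11) gives y = -∛(-3 + √(11)) ≈ -0.6816.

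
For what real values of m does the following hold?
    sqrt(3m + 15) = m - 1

m = 7

Square both sides: 3m + 15 = (m - 1)^2.
Expand and rearrange: m^2 - 5m - 14 = 0.
Solving gives m = 7 or m = -2.
Check each candidate in the original equation:
  m = 7: sqrt(36) = 6, while m - 1 = 6 — valid.
  m = -2: sqrt(9) = 3, while m - 1 = -3 — extraneous.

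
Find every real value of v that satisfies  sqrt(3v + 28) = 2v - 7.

v = 7

Square both sides: 3v + 28 = (2v - 7)^2.
Expand and rearrange: 4v^2 - 31v + 21 = 0.
Solving gives v = 7 or v = 0.75.
Check each candidate in the original equation:
  v = 7: sqrt(49) = 7, while 2v - 7 = 7 — valid.
  v = 0.75: sqrt(30.25) = 5.5, while 2v - 7 = -5.5 — extraneous.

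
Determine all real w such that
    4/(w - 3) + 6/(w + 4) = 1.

Multiply both sides by (w - 3)(w + 4):
4(w + 4) + 6(w - 3) = (w - 3)(w + 4).
Expand and collect terms: w^2 - 9w - 10 = 0.
Factor or apply the quadratic formula: w = 10 or w = -1.
Neither value makes a denominator zero (w != 3, w != -4), so both are valid.

w = -1 or w = 10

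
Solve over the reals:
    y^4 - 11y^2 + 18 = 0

y = -3 or y = -1.4142 or y = 1.4142 or y = 3

Let u = y^2. The equation becomes u^2 - 11u + 18 = 0.
Factor: (u - 9)(u - 2) = 0, so u = 9 or u = 2.
y^2 = 9 gives y = +/-3.
y^2 = 2 gives y = +/-sqrt(2) ~= +/-1.4142.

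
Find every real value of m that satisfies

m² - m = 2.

Bring every term to one side: m² - m - 2 = 0.
Factor: (m + 1)(m - 2) = 0.
So m = -1 or m = 2.

m = -1 or m = 2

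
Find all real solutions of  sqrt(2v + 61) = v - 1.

v = 10

Square both sides: 2v + 61 = (v - 1)^2.
Expand and rearrange: v^2 - 4v - 60 = 0.
Solving gives v = 10 or v = -6.
Check each candidate in the original equation:
  v = 10: sqrt(81) = 9, while v - 1 = 9 — valid.
  v = -6: sqrt(49) = 7, while v - 1 = -7 — extraneous.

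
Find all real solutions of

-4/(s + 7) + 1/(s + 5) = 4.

s = -7.9212 or s = -4.8288

Multiply both sides by (s + 7)(s + 5):
-4(s + 5) + (s + 7) = 4(s + 7)(s + 5).
Expand and collect terms: 4s^2 + 51s + 153 = 0.
By the quadratic formula, s = (-51 +/- sqrt(153)) / 8, so s ~= -4.8288 or s ~= -7.9212.
Neither value makes a denominator zero (s != -7, s != -5), so both are valid.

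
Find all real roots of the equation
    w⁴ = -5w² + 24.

Let u = w². The equation becomes u² + 5u - 24 = 0.
Factor: (u + 8)(u - 3) = 0, so u = -8 or u = 3.
w² = -8 < 0 has no real solution.
w² = 3 gives w = ±√(3) ≈ ±1.7321.

w = -1.7321 or w = 1.7321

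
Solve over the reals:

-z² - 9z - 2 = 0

z = -8.772 or z = -0.228

Discriminant: (-9)² − 4·(-1)·(-2) = 73.
Quadratic formula: z = (9 ± √73) / (-2).
So z = -9/2 - √(73)/2 ≈ -8.772 or z = -9/2 + √(73)/2 ≈ -0.228.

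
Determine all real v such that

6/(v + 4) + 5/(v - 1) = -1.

Multiply both sides by (v + 4)(v - 1):
6(v - 1) + 5(v + 4) = -(v + 4)(v - 1).
Expand and collect terms: -v^2 - 14v - 10 = 0.
By the quadratic formula, v = (14 +/- sqrt(156)) / -2, so v ~= -13.245 or v ~= -0.755.
Neither value makes a denominator zero (v != -4, v != 1), so both are valid.

v = -13.245 or v = -0.755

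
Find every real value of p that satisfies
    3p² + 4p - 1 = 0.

Discriminant: (4)² − 4·3·(-1) = 28.
Quadratic formula: p = (-4 ± √28) / 6.
So p = -2/3 + √(7)/3 ≈ 0.2153 or p = -√(7)/3 - 2/3 ≈ -1.5486.

p = -1.5486 or p = 0.2153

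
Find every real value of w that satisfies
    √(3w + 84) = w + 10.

Square both sides: 3w + 84 = (w + 10)².
Expand and rearrange: w² + 17w + 16 = 0.
Solving gives w = -1 or w = -16.
Check each candidate in the original equation:
  w = -1: √(81) = 9, while w + 10 = 9 — valid.
  w = -16: √(36) = 6, while w + 10 = -6 — extraneous.

w = -1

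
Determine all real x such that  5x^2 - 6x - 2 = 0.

x = -0.2718 or x = 1.4718

Discriminant: (-6)^2 - 4*5*(-2) = 76.
Quadratic formula: x = (6 +/- sqrt(76)) / 10.
So x = 3/5 + sqrt(19)/5 ~= 1.4718 or x = 3/5 - sqrt(19)/5 ~= -0.2718.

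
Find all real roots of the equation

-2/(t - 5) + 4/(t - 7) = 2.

t = 4.4384 or t = 8.5616

Multiply both sides by (t - 5)(t - 7):
-2(t - 7) + 4(t - 5) = 2(t - 5)(t - 7).
Expand and collect terms: 2t² - 26t + 76 = 0.
By the quadratic formula, t = (26 ± √68) / 4, so t ≈ 8.5616 or t ≈ 4.4384.
Neither value makes a denominator zero (t ≠ 5, t ≠ 7), so both are valid.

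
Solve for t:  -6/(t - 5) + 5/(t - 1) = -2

t = -0.631 or t = 7.131

Multiply both sides by (t - 5)(t - 1):
-6(t - 1) + 5(t - 5) = -2(t - 5)(t - 1).
Expand and collect terms: -2t^2 + 13t + 9 = 0.
By the quadratic formula, t = (-13 +/- sqrt(241)) / -4, so t ~= -0.631 or t ~= 7.131.
Neither value makes a denominator zero (t != 5, t != 1), so both are valid.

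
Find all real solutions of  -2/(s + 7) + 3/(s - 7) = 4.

Multiply both sides by (s + 7)(s - 7):
-2(s - 7) + 3(s + 7) = 4(s + 7)(s - 7).
Expand and collect terms: 4s^2 - s - 231 = 0.
By the quadratic formula, s = (1 +/- sqrt(3697)) / 8, so s ~= 7.7254 or s ~= -7.4754.
Neither value makes a denominator zero (s != -7, s != 7), so both are valid.

s = -7.4754 or s = 7.7254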